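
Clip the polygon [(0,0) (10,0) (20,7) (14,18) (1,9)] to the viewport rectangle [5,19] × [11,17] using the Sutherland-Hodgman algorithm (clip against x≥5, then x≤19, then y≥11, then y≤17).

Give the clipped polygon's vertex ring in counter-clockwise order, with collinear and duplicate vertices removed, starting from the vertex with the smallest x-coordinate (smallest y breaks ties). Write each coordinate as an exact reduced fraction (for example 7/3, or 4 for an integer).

1. After x ≥ 5: [(5,0) (10,0) (20,7) (14,18) (5,153/13)]
2. After x ≤ 19: [(5,0) (10,0) (19,63/10) (19,53/6) (14,18) (5,153/13)]
3. After y ≥ 11: [(5,11) (196/11,11) (14,18) (5,153/13)]
4. After y ≤ 17: [(5,11) (196/11,11) (160/11,17) (113/9,17) (5,153/13)]
5. Canonical ring: [(5,11) (196/11,11) (160/11,17) (113/9,17) (5,153/13)]

Clipped polygon: [(5,11) (196/11,11) (160/11,17) (113/9,17) (5,153/13)]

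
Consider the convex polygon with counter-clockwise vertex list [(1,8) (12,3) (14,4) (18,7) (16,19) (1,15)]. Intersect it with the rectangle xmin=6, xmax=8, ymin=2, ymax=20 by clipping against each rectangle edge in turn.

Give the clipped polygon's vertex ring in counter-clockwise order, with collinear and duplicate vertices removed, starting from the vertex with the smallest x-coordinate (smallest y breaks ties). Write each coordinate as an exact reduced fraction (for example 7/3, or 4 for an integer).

Clipped polygon: [(6,63/11) (8,53/11) (8,253/15) (6,49/3)]

1. After x ≥ 6: [(6,63/11) (12,3) (14,4) (18,7) (16,19) (6,49/3)]
2. After x ≤ 8: [(6,63/11) (8,53/11) (8,253/15) (6,49/3)]
3. After y ≥ 2: [(6,63/11) (8,53/11) (8,253/15) (6,49/3)]
4. After y ≤ 20: [(6,63/11) (8,53/11) (8,253/15) (6,49/3)]
5. Canonical ring: [(6,63/11) (8,53/11) (8,253/15) (6,49/3)]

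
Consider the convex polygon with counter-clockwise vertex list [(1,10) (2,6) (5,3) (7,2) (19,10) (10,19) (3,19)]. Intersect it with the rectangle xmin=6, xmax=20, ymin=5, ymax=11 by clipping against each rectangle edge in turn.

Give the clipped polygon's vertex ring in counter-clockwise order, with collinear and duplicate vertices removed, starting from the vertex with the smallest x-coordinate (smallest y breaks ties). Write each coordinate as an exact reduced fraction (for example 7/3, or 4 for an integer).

1. After x ≥ 6: [(6,5/2) (7,2) (19,10) (10,19) (6,19)]
2. After x ≤ 20: [(6,5/2) (7,2) (19,10) (10,19) (6,19)]
3. After y ≥ 5: [(6,5) (23/2,5) (19,10) (10,19) (6,19)]
4. After y ≤ 11: [(6,11) (6,5) (23/2,5) (19,10) (18,11)]
5. Canonical ring: [(6,5) (23/2,5) (19,10) (18,11) (6,11)]

Clipped polygon: [(6,5) (23/2,5) (19,10) (18,11) (6,11)]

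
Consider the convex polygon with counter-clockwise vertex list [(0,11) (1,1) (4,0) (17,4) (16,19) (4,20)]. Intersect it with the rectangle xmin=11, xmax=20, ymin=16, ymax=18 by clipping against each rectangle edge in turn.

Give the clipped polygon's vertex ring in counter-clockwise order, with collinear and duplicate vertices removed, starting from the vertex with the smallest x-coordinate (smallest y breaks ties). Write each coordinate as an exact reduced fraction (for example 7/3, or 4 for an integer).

Clipped polygon: [(11,16) (81/5,16) (241/15,18) (11,18)]

1. After x ≥ 11: [(11,28/13) (17,4) (16,19) (11,233/12)]
2. After x ≤ 20: [(11,28/13) (17,4) (16,19) (11,233/12)]
3. After y ≥ 16: [(11,16) (81/5,16) (16,19) (11,233/12)]
4. After y ≤ 18: [(11,18) (11,16) (81/5,16) (241/15,18)]
5. Canonical ring: [(11,16) (81/5,16) (241/15,18) (11,18)]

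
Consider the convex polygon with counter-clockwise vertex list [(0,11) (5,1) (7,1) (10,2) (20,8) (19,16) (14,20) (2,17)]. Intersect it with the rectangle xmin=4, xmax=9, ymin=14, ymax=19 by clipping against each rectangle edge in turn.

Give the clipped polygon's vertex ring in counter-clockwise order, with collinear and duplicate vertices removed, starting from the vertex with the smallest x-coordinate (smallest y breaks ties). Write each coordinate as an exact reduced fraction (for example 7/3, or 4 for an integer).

Clipped polygon: [(4,14) (9,14) (9,75/4) (4,35/2)]

1. After x ≥ 4: [(4,3) (5,1) (7,1) (10,2) (20,8) (19,16) (14,20) (4,35/2)]
2. After x ≤ 9: [(4,3) (5,1) (7,1) (9,5/3) (9,75/4) (4,35/2)]
3. After y ≥ 14: [(4,14) (9,14) (9,75/4) (4,35/2)]
4. After y ≤ 19: [(4,14) (9,14) (9,75/4) (4,35/2)]
5. Canonical ring: [(4,14) (9,14) (9,75/4) (4,35/2)]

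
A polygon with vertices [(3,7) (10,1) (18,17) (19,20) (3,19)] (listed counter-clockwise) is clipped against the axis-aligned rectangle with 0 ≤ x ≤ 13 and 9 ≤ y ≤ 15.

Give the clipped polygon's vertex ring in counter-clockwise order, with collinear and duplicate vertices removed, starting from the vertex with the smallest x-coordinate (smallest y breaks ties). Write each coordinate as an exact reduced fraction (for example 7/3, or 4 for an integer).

1. After x ≥ 0: [(3,7) (10,1) (18,17) (19,20) (3,19)]
2. After x ≤ 13: [(3,7) (10,1) (13,7) (13,157/8) (3,19)]
3. After y ≥ 9: [(3,9) (13,9) (13,157/8) (3,19)]
4. After y ≤ 15: [(3,15) (3,9) (13,9) (13,15)]
5. Canonical ring: [(3,9) (13,9) (13,15) (3,15)]

Clipped polygon: [(3,9) (13,9) (13,15) (3,15)]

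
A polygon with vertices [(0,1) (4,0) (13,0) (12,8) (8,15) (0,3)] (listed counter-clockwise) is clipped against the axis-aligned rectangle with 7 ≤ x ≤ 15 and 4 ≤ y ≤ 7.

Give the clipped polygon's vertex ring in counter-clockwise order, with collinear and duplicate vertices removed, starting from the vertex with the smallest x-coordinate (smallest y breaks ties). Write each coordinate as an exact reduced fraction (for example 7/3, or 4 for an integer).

Clipped polygon: [(7,4) (25/2,4) (97/8,7) (7,7)]

1. After x ≥ 7: [(7,0) (13,0) (12,8) (8,15) (7,27/2)]
2. After x ≤ 15: [(7,0) (13,0) (12,8) (8,15) (7,27/2)]
3. After y ≥ 4: [(7,4) (25/2,4) (12,8) (8,15) (7,27/2)]
4. After y ≤ 7: [(7,7) (7,4) (25/2,4) (97/8,7)]
5. Canonical ring: [(7,4) (25/2,4) (97/8,7) (7,7)]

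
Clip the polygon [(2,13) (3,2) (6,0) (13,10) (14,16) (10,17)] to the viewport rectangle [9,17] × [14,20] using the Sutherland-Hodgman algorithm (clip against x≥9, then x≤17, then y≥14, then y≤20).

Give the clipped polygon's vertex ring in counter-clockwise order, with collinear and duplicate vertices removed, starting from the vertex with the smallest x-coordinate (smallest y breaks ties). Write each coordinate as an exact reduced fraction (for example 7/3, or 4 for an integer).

Clipped polygon: [(9,14) (41/3,14) (14,16) (10,17) (9,33/2)]

1. After x ≥ 9: [(9,33/2) (9,30/7) (13,10) (14,16) (10,17)]
2. After x ≤ 17: [(9,33/2) (9,30/7) (13,10) (14,16) (10,17)]
3. After y ≥ 14: [(9,33/2) (9,14) (41/3,14) (14,16) (10,17)]
4. After y ≤ 20: [(9,33/2) (9,14) (41/3,14) (14,16) (10,17)]
5. Canonical ring: [(9,14) (41/3,14) (14,16) (10,17) (9,33/2)]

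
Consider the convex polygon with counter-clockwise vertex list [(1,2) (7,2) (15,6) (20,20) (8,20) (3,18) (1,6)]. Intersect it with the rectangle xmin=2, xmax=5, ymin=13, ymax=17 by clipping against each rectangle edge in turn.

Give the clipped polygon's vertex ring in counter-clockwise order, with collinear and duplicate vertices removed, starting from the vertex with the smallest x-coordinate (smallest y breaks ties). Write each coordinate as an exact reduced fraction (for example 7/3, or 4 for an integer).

1. After x ≥ 2: [(2,2) (7,2) (15,6) (20,20) (8,20) (3,18) (2,12)]
2. After x ≤ 5: [(2,2) (5,2) (5,94/5) (3,18) (2,12)]
3. After y ≥ 13: [(5,13) (5,94/5) (3,18) (13/6,13)]
4. After y ≤ 17: [(5,13) (5,17) (17/6,17) (13/6,13)]
5. Canonical ring: [(13/6,13) (5,13) (5,17) (17/6,17)]

Clipped polygon: [(13/6,13) (5,13) (5,17) (17/6,17)]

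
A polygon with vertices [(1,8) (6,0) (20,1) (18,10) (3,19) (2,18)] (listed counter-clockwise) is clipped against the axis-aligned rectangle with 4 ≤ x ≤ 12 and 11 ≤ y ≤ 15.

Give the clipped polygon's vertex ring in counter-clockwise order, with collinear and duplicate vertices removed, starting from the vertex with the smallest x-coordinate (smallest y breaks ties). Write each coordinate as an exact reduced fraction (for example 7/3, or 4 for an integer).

Clipped polygon: [(4,11) (12,11) (12,68/5) (29/3,15) (4,15)]

1. After x ≥ 4: [(4,16/5) (6,0) (20,1) (18,10) (4,92/5)]
2. After x ≤ 12: [(4,16/5) (6,0) (12,3/7) (12,68/5) (4,92/5)]
3. After y ≥ 11: [(4,11) (12,11) (12,68/5) (4,92/5)]
4. After y ≤ 15: [(4,15) (4,11) (12,11) (12,68/5) (29/3,15)]
5. Canonical ring: [(4,11) (12,11) (12,68/5) (29/3,15) (4,15)]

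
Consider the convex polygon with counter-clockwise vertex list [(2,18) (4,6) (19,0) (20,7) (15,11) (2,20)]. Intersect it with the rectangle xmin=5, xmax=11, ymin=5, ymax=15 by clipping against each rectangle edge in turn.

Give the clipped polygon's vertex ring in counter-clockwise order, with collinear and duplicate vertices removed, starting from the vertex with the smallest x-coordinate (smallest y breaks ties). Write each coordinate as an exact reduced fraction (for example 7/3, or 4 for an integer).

Clipped polygon: [(5,28/5) (13/2,5) (11,5) (11,179/13) (83/9,15) (5,15)]

1. After x ≥ 5: [(5,28/5) (19,0) (20,7) (15,11) (5,233/13)]
2. After x ≤ 11: [(5,28/5) (11,16/5) (11,179/13) (5,233/13)]
3. After y ≥ 5: [(5,28/5) (13/2,5) (11,5) (11,179/13) (5,233/13)]
4. After y ≤ 15: [(5,15) (5,28/5) (13/2,5) (11,5) (11,179/13) (83/9,15)]
5. Canonical ring: [(5,28/5) (13/2,5) (11,5) (11,179/13) (83/9,15) (5,15)]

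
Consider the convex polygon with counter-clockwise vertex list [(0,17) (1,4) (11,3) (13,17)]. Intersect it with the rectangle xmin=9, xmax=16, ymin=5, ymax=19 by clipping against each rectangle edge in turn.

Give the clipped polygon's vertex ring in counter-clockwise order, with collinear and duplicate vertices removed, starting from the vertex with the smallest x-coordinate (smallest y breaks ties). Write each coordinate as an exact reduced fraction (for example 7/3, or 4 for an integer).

1. After x ≥ 9: [(9,17) (9,16/5) (11,3) (13,17)]
2. After x ≤ 16: [(9,17) (9,16/5) (11,3) (13,17)]
3. After y ≥ 5: [(9,17) (9,5) (79/7,5) (13,17)]
4. After y ≤ 19: [(9,17) (9,5) (79/7,5) (13,17)]
5. Canonical ring: [(9,5) (79/7,5) (13,17) (9,17)]

Clipped polygon: [(9,5) (79/7,5) (13,17) (9,17)]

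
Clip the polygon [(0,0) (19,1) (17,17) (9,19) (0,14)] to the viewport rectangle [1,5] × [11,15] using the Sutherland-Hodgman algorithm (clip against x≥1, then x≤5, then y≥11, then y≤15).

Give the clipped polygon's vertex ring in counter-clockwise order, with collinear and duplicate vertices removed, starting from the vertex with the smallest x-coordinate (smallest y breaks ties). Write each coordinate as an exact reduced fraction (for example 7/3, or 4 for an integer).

Clipped polygon: [(1,11) (5,11) (5,15) (9/5,15) (1,131/9)]

1. After x ≥ 1: [(1,1/19) (19,1) (17,17) (9,19) (1,131/9)]
2. After x ≤ 5: [(1,1/19) (5,5/19) (5,151/9) (1,131/9)]
3. After y ≥ 11: [(1,11) (5,11) (5,151/9) (1,131/9)]
4. After y ≤ 15: [(1,11) (5,11) (5,15) (9/5,15) (1,131/9)]
5. Canonical ring: [(1,11) (5,11) (5,15) (9/5,15) (1,131/9)]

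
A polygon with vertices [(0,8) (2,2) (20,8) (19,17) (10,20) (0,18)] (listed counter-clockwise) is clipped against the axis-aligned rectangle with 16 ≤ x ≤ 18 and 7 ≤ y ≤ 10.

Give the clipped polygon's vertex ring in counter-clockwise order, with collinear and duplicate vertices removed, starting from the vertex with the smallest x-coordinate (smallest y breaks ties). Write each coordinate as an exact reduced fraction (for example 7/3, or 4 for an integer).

1. After x ≥ 16: [(16,20/3) (20,8) (19,17) (16,18)]
2. After x ≤ 18: [(16,20/3) (18,22/3) (18,52/3) (16,18)]
3. After y ≥ 7: [(16,7) (17,7) (18,22/3) (18,52/3) (16,18)]
4. After y ≤ 10: [(16,10) (16,7) (17,7) (18,22/3) (18,10)]
5. Canonical ring: [(16,7) (17,7) (18,22/3) (18,10) (16,10)]

Clipped polygon: [(16,7) (17,7) (18,22/3) (18,10) (16,10)]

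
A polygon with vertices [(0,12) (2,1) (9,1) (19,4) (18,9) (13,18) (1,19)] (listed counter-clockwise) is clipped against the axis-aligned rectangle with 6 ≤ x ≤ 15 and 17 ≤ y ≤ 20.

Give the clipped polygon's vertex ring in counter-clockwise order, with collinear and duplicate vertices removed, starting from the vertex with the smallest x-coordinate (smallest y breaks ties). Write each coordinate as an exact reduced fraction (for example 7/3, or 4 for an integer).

1. After x ≥ 6: [(6,1) (9,1) (19,4) (18,9) (13,18) (6,223/12)]
2. After x ≤ 15: [(6,1) (9,1) (15,14/5) (15,72/5) (13,18) (6,223/12)]
3. After y ≥ 17: [(6,17) (122/9,17) (13,18) (6,223/12)]
4. After y ≤ 20: [(6,17) (122/9,17) (13,18) (6,223/12)]
5. Canonical ring: [(6,17) (122/9,17) (13,18) (6,223/12)]

Clipped polygon: [(6,17) (122/9,17) (13,18) (6,223/12)]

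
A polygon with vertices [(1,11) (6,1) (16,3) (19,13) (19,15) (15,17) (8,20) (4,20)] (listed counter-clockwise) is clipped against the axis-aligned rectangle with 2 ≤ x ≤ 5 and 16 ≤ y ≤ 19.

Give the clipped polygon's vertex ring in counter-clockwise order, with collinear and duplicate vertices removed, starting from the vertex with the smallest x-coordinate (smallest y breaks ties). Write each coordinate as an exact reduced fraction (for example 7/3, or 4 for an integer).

Clipped polygon: [(8/3,16) (5,16) (5,19) (11/3,19)]

1. After x ≥ 2: [(2,14) (2,9) (6,1) (16,3) (19,13) (19,15) (15,17) (8,20) (4,20)]
2. After x ≤ 5: [(2,14) (2,9) (5,3) (5,20) (4,20)]
3. After y ≥ 16: [(8/3,16) (5,16) (5,20) (4,20)]
4. After y ≤ 19: [(11/3,19) (8/3,16) (5,16) (5,19)]
5. Canonical ring: [(8/3,16) (5,16) (5,19) (11/3,19)]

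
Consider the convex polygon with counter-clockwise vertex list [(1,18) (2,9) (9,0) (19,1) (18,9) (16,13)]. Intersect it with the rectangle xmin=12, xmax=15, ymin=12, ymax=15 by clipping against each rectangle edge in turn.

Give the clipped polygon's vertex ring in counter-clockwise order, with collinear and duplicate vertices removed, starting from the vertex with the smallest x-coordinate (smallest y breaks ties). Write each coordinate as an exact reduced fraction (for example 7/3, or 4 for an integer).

Clipped polygon: [(12,12) (15,12) (15,40/3) (12,43/3)]

1. After x ≥ 12: [(12,43/3) (12,3/10) (19,1) (18,9) (16,13)]
2. After x ≤ 15: [(15,40/3) (12,43/3) (12,3/10) (15,3/5)]
3. After y ≥ 12: [(15,12) (15,40/3) (12,43/3) (12,12)]
4. After y ≤ 15: [(15,12) (15,40/3) (12,43/3) (12,12)]
5. Canonical ring: [(12,12) (15,12) (15,40/3) (12,43/3)]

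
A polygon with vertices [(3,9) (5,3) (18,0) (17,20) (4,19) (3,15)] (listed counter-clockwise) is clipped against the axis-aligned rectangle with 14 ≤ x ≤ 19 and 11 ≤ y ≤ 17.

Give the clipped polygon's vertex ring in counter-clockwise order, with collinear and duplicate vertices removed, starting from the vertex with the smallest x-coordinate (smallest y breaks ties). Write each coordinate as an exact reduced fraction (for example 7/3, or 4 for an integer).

1. After x ≥ 14: [(14,12/13) (18,0) (17,20) (14,257/13)]
2. After x ≤ 19: [(14,12/13) (18,0) (17,20) (14,257/13)]
3. After y ≥ 11: [(14,11) (349/20,11) (17,20) (14,257/13)]
4. After y ≤ 17: [(14,17) (14,11) (349/20,11) (343/20,17)]
5. Canonical ring: [(14,11) (349/20,11) (343/20,17) (14,17)]

Clipped polygon: [(14,11) (349/20,11) (343/20,17) (14,17)]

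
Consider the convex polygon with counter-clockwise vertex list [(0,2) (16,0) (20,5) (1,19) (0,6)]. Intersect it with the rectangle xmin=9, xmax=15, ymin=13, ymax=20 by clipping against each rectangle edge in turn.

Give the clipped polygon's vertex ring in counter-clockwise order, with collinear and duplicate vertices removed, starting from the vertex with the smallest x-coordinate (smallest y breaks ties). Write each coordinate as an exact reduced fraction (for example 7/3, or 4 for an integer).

Clipped polygon: [(9,13) (64/7,13) (9,249/19)]

1. After x ≥ 9: [(9,7/8) (16,0) (20,5) (9,249/19)]
2. After x ≤ 15: [(9,7/8) (15,1/8) (15,165/19) (9,249/19)]
3. After y ≥ 13: [(9,13) (64/7,13) (9,249/19)]
4. After y ≤ 20: [(9,13) (64/7,13) (9,249/19)]
5. Canonical ring: [(9,13) (64/7,13) (9,249/19)]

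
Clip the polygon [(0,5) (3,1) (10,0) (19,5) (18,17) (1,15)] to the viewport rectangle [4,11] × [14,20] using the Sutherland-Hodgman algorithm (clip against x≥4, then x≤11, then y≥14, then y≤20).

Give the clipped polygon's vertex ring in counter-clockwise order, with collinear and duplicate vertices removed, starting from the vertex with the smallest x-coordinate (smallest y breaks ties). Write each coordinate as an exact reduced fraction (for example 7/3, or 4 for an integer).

1. After x ≥ 4: [(4,6/7) (10,0) (19,5) (18,17) (4,261/17)]
2. After x ≤ 11: [(4,6/7) (10,0) (11,5/9) (11,275/17) (4,261/17)]
3. After y ≥ 14: [(4,14) (11,14) (11,275/17) (4,261/17)]
4. After y ≤ 20: [(4,14) (11,14) (11,275/17) (4,261/17)]
5. Canonical ring: [(4,14) (11,14) (11,275/17) (4,261/17)]

Clipped polygon: [(4,14) (11,14) (11,275/17) (4,261/17)]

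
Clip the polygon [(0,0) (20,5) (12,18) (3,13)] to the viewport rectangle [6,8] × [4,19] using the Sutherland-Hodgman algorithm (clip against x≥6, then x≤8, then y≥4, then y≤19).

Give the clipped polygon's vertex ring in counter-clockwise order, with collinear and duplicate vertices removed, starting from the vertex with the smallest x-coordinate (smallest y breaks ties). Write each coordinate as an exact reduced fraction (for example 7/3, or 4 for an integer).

1. After x ≥ 6: [(6,3/2) (20,5) (12,18) (6,44/3)]
2. After x ≤ 8: [(6,3/2) (8,2) (8,142/9) (6,44/3)]
3. After y ≥ 4: [(6,4) (8,4) (8,142/9) (6,44/3)]
4. After y ≤ 19: [(6,4) (8,4) (8,142/9) (6,44/3)]
5. Canonical ring: [(6,4) (8,4) (8,142/9) (6,44/3)]

Clipped polygon: [(6,4) (8,4) (8,142/9) (6,44/3)]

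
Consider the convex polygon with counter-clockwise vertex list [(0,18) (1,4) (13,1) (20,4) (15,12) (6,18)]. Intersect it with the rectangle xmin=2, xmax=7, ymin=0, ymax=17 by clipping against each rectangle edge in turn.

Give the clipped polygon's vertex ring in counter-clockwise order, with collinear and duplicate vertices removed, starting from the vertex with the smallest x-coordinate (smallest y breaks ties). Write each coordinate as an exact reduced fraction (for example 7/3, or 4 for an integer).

1. After x ≥ 2: [(2,18) (2,15/4) (13,1) (20,4) (15,12) (6,18)]
2. After x ≤ 7: [(2,18) (2,15/4) (7,5/2) (7,52/3) (6,18)]
3. After y ≥ 0: [(2,18) (2,15/4) (7,5/2) (7,52/3) (6,18)]
4. After y ≤ 17: [(2,17) (2,15/4) (7,5/2) (7,17)]
5. Canonical ring: [(2,15/4) (7,5/2) (7,17) (2,17)]

Clipped polygon: [(2,15/4) (7,5/2) (7,17) (2,17)]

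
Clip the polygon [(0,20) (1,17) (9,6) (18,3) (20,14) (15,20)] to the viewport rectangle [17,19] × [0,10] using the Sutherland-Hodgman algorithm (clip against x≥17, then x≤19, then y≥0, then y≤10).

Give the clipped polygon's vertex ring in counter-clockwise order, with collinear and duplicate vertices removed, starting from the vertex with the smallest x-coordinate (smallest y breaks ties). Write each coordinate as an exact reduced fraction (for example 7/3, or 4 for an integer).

Clipped polygon: [(17,10/3) (18,3) (19,17/2) (19,10) (17,10)]

1. After x ≥ 17: [(17,10/3) (18,3) (20,14) (17,88/5)]
2. After x ≤ 19: [(17,10/3) (18,3) (19,17/2) (19,76/5) (17,88/5)]
3. After y ≥ 0: [(17,10/3) (18,3) (19,17/2) (19,76/5) (17,88/5)]
4. After y ≤ 10: [(17,10) (17,10/3) (18,3) (19,17/2) (19,10)]
5. Canonical ring: [(17,10/3) (18,3) (19,17/2) (19,10) (17,10)]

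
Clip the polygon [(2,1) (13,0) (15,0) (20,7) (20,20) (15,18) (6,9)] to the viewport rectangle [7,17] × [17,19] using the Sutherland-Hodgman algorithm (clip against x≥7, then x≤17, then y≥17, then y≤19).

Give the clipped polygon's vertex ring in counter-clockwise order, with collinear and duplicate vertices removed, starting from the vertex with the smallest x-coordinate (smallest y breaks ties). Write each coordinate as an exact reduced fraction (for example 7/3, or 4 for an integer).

1. After x ≥ 7: [(7,6/11) (13,0) (15,0) (20,7) (20,20) (15,18) (7,10)]
2. After x ≤ 17: [(7,6/11) (13,0) (15,0) (17,14/5) (17,94/5) (15,18) (7,10)]
3. After y ≥ 17: [(17,17) (17,94/5) (15,18) (14,17)]
4. After y ≤ 19: [(17,17) (17,94/5) (15,18) (14,17)]
5. Canonical ring: [(14,17) (17,17) (17,94/5) (15,18)]

Clipped polygon: [(14,17) (17,17) (17,94/5) (15,18)]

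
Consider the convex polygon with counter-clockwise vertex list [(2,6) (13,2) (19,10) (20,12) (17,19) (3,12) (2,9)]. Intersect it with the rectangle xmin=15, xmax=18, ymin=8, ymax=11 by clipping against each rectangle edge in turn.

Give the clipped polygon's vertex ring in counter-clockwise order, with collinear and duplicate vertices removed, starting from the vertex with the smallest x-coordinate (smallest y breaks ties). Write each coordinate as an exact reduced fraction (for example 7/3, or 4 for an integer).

1. After x ≥ 15: [(15,14/3) (19,10) (20,12) (17,19) (15,18)]
2. After x ≤ 18: [(15,14/3) (18,26/3) (18,50/3) (17,19) (15,18)]
3. After y ≥ 8: [(15,8) (35/2,8) (18,26/3) (18,50/3) (17,19) (15,18)]
4. After y ≤ 11: [(15,11) (15,8) (35/2,8) (18,26/3) (18,11)]
5. Canonical ring: [(15,8) (35/2,8) (18,26/3) (18,11) (15,11)]

Clipped polygon: [(15,8) (35/2,8) (18,26/3) (18,11) (15,11)]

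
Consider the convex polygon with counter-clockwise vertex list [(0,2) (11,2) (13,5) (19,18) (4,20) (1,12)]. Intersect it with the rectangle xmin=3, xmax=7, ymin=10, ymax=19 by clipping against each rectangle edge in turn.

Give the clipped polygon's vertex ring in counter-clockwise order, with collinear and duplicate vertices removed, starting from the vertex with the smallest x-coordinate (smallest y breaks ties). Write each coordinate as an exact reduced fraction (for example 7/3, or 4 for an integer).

1. After x ≥ 3: [(3,2) (11,2) (13,5) (19,18) (4,20) (3,52/3)]
2. After x ≤ 7: [(3,2) (7,2) (7,98/5) (4,20) (3,52/3)]
3. After y ≥ 10: [(3,10) (7,10) (7,98/5) (4,20) (3,52/3)]
4. After y ≤ 19: [(3,10) (7,10) (7,19) (29/8,19) (3,52/3)]
5. Canonical ring: [(3,10) (7,10) (7,19) (29/8,19) (3,52/3)]

Clipped polygon: [(3,10) (7,10) (7,19) (29/8,19) (3,52/3)]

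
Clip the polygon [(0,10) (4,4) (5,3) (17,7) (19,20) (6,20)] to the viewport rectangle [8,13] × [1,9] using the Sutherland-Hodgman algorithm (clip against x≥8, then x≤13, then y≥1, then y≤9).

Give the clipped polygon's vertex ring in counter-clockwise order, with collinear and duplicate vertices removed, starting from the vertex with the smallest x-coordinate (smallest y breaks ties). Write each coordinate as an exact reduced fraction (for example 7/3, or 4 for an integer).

Clipped polygon: [(8,4) (13,17/3) (13,9) (8,9)]

1. After x ≥ 8: [(8,4) (17,7) (19,20) (8,20)]
2. After x ≤ 13: [(8,4) (13,17/3) (13,20) (8,20)]
3. After y ≥ 1: [(8,4) (13,17/3) (13,20) (8,20)]
4. After y ≤ 9: [(8,9) (8,4) (13,17/3) (13,9)]
5. Canonical ring: [(8,4) (13,17/3) (13,9) (8,9)]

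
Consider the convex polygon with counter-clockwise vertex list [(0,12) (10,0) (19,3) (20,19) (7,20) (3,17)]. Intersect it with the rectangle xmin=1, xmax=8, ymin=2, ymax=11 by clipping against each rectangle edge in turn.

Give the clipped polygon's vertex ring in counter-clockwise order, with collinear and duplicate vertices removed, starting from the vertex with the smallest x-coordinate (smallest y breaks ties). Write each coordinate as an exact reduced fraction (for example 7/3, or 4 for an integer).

Clipped polygon: [(1,54/5) (8,12/5) (8,11) (1,11)]

1. After x ≥ 1: [(1,41/3) (1,54/5) (10,0) (19,3) (20,19) (7,20) (3,17)]
2. After x ≤ 8: [(1,41/3) (1,54/5) (8,12/5) (8,259/13) (7,20) (3,17)]
3. After y ≥ 2: [(1,41/3) (1,54/5) (8,12/5) (8,259/13) (7,20) (3,17)]
4. After y ≤ 11: [(1,11) (1,54/5) (8,12/5) (8,11)]
5. Canonical ring: [(1,54/5) (8,12/5) (8,11) (1,11)]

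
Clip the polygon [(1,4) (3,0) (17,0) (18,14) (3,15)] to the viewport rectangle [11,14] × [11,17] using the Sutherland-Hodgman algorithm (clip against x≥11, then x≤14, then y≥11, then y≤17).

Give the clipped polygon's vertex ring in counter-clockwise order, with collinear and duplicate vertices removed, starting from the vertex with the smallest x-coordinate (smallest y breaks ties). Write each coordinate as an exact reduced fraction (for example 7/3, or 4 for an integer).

Clipped polygon: [(11,11) (14,11) (14,214/15) (11,217/15)]

1. After x ≥ 11: [(11,0) (17,0) (18,14) (11,217/15)]
2. After x ≤ 14: [(11,0) (14,0) (14,214/15) (11,217/15)]
3. After y ≥ 11: [(11,11) (14,11) (14,214/15) (11,217/15)]
4. After y ≤ 17: [(11,11) (14,11) (14,214/15) (11,217/15)]
5. Canonical ring: [(11,11) (14,11) (14,214/15) (11,217/15)]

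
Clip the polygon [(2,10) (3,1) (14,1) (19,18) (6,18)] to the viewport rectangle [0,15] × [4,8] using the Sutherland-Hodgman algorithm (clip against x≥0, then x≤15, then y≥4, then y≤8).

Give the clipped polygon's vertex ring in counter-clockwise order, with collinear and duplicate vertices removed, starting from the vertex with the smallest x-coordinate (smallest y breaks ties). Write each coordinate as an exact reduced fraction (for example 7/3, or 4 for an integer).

Clipped polygon: [(20/9,8) (8/3,4) (253/17,4) (15,22/5) (15,8)]

1. After x ≥ 0: [(2,10) (3,1) (14,1) (19,18) (6,18)]
2. After x ≤ 15: [(2,10) (3,1) (14,1) (15,22/5) (15,18) (6,18)]
3. After y ≥ 4: [(2,10) (8/3,4) (253/17,4) (15,22/5) (15,18) (6,18)]
4. After y ≤ 8: [(20/9,8) (8/3,4) (253/17,4) (15,22/5) (15,8)]
5. Canonical ring: [(20/9,8) (8/3,4) (253/17,4) (15,22/5) (15,8)]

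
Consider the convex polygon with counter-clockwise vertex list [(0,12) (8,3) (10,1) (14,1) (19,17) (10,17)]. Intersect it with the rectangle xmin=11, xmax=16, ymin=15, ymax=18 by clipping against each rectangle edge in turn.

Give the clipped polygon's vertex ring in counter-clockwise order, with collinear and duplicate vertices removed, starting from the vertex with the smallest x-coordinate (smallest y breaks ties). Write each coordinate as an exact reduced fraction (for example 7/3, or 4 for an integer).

Clipped polygon: [(11,15) (16,15) (16,17) (11,17)]

1. After x ≥ 11: [(11,1) (14,1) (19,17) (11,17)]
2. After x ≤ 16: [(11,1) (14,1) (16,37/5) (16,17) (11,17)]
3. After y ≥ 15: [(11,15) (16,15) (16,17) (11,17)]
4. After y ≤ 18: [(11,15) (16,15) (16,17) (11,17)]
5. Canonical ring: [(11,15) (16,15) (16,17) (11,17)]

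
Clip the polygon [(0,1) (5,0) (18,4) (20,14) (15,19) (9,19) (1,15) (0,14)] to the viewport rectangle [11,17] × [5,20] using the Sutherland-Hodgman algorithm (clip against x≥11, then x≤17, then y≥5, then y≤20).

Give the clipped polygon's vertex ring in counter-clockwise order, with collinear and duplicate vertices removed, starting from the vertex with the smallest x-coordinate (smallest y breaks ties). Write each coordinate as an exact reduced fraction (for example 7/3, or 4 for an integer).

Clipped polygon: [(11,5) (17,5) (17,17) (15,19) (11,19)]

1. After x ≥ 11: [(11,24/13) (18,4) (20,14) (15,19) (11,19)]
2. After x ≤ 17: [(11,24/13) (17,48/13) (17,17) (15,19) (11,19)]
3. After y ≥ 5: [(11,5) (17,5) (17,17) (15,19) (11,19)]
4. After y ≤ 20: [(11,5) (17,5) (17,17) (15,19) (11,19)]
5. Canonical ring: [(11,5) (17,5) (17,17) (15,19) (11,19)]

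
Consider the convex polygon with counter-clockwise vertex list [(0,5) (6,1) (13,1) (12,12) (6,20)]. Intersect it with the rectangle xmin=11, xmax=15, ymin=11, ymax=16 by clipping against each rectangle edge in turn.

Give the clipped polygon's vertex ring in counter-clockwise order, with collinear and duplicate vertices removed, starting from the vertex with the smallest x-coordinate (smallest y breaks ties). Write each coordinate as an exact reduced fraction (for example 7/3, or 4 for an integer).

Clipped polygon: [(11,11) (133/11,11) (12,12) (11,40/3)]

1. After x ≥ 11: [(11,1) (13,1) (12,12) (11,40/3)]
2. After x ≤ 15: [(11,1) (13,1) (12,12) (11,40/3)]
3. After y ≥ 11: [(11,11) (133/11,11) (12,12) (11,40/3)]
4. After y ≤ 16: [(11,11) (133/11,11) (12,12) (11,40/3)]
5. Canonical ring: [(11,11) (133/11,11) (12,12) (11,40/3)]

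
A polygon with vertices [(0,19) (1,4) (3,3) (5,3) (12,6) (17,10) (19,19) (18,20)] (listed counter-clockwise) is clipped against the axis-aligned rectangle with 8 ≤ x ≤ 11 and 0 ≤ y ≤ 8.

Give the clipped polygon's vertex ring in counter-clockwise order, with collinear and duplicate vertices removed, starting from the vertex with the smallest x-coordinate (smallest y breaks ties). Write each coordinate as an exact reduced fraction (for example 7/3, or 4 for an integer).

1. After x ≥ 8: [(8,175/9) (8,30/7) (12,6) (17,10) (19,19) (18,20)]
2. After x ≤ 11: [(11,353/18) (8,175/9) (8,30/7) (11,39/7)]
3. After y ≥ 0: [(11,353/18) (8,175/9) (8,30/7) (11,39/7)]
4. After y ≤ 8: [(11,8) (8,8) (8,30/7) (11,39/7)]
5. Canonical ring: [(8,30/7) (11,39/7) (11,8) (8,8)]

Clipped polygon: [(8,30/7) (11,39/7) (11,8) (8,8)]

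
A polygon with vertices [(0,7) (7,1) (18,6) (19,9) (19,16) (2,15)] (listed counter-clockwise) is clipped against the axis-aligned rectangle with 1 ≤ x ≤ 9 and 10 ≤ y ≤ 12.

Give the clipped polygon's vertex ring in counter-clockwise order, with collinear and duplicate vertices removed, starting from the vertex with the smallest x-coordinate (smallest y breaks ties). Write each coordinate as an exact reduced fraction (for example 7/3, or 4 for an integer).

1. After x ≥ 1: [(1,11) (1,43/7) (7,1) (18,6) (19,9) (19,16) (2,15)]
2. After x ≤ 9: [(1,11) (1,43/7) (7,1) (9,21/11) (9,262/17) (2,15)]
3. After y ≥ 10: [(1,11) (1,10) (9,10) (9,262/17) (2,15)]
4. After y ≤ 12: [(5/4,12) (1,11) (1,10) (9,10) (9,12)]
5. Canonical ring: [(1,10) (9,10) (9,12) (5/4,12) (1,11)]

Clipped polygon: [(1,10) (9,10) (9,12) (5/4,12) (1,11)]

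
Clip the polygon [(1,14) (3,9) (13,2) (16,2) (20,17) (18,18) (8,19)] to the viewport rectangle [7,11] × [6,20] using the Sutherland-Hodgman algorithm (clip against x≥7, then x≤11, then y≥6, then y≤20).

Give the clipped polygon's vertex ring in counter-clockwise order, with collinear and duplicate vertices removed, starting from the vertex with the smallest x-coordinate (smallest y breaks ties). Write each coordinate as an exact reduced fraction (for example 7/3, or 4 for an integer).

1. After x ≥ 7: [(7,128/7) (7,31/5) (13,2) (16,2) (20,17) (18,18) (8,19)]
2. After x ≤ 11: [(7,128/7) (7,31/5) (11,17/5) (11,187/10) (8,19)]
3. After y ≥ 6: [(7,128/7) (7,31/5) (51/7,6) (11,6) (11,187/10) (8,19)]
4. After y ≤ 20: [(7,128/7) (7,31/5) (51/7,6) (11,6) (11,187/10) (8,19)]
5. Canonical ring: [(7,31/5) (51/7,6) (11,6) (11,187/10) (8,19) (7,128/7)]

Clipped polygon: [(7,31/5) (51/7,6) (11,6) (11,187/10) (8,19) (7,128/7)]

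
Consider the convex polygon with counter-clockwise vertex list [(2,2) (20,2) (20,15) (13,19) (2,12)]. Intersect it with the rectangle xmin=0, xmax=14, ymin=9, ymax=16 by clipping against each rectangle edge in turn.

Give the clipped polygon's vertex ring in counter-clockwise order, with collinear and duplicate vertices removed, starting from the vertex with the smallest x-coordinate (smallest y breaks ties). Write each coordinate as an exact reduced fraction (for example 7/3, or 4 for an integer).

1. After x ≥ 0: [(2,2) (20,2) (20,15) (13,19) (2,12)]
2. After x ≤ 14: [(2,2) (14,2) (14,129/7) (13,19) (2,12)]
3. After y ≥ 9: [(2,9) (14,9) (14,129/7) (13,19) (2,12)]
4. After y ≤ 16: [(2,9) (14,9) (14,16) (58/7,16) (2,12)]
5. Canonical ring: [(2,9) (14,9) (14,16) (58/7,16) (2,12)]

Clipped polygon: [(2,9) (14,9) (14,16) (58/7,16) (2,12)]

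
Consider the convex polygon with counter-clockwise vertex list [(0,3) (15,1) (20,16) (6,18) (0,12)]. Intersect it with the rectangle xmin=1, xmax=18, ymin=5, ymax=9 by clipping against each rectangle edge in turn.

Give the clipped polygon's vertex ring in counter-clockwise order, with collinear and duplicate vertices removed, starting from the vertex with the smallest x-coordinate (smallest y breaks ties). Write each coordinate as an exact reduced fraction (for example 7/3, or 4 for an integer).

1. After x ≥ 1: [(1,43/15) (15,1) (20,16) (6,18) (1,13)]
2. After x ≤ 18: [(1,43/15) (15,1) (18,10) (18,114/7) (6,18) (1,13)]
3. After y ≥ 5: [(1,5) (49/3,5) (18,10) (18,114/7) (6,18) (1,13)]
4. After y ≤ 9: [(1,9) (1,5) (49/3,5) (53/3,9)]
5. Canonical ring: [(1,5) (49/3,5) (53/3,9) (1,9)]

Clipped polygon: [(1,5) (49/3,5) (53/3,9) (1,9)]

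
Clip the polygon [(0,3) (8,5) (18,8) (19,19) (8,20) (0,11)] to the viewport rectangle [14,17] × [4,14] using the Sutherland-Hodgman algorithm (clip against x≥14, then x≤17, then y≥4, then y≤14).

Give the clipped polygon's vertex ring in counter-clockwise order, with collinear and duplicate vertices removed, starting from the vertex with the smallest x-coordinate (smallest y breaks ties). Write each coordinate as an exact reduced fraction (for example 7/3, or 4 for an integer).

Clipped polygon: [(14,34/5) (17,77/10) (17,14) (14,14)]

1. After x ≥ 14: [(14,34/5) (18,8) (19,19) (14,214/11)]
2. After x ≤ 17: [(14,34/5) (17,77/10) (17,211/11) (14,214/11)]
3. After y ≥ 4: [(14,34/5) (17,77/10) (17,211/11) (14,214/11)]
4. After y ≤ 14: [(14,14) (14,34/5) (17,77/10) (17,14)]
5. Canonical ring: [(14,34/5) (17,77/10) (17,14) (14,14)]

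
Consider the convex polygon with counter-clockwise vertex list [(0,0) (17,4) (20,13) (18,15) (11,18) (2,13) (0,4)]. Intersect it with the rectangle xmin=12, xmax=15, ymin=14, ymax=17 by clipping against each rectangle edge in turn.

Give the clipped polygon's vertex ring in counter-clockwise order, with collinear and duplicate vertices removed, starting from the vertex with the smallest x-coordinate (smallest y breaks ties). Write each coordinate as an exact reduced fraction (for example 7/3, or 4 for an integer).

Clipped polygon: [(12,14) (15,14) (15,114/7) (40/3,17) (12,17)]

1. After x ≥ 12: [(12,48/17) (17,4) (20,13) (18,15) (12,123/7)]
2. After x ≤ 15: [(12,48/17) (15,60/17) (15,114/7) (12,123/7)]
3. After y ≥ 14: [(12,14) (15,14) (15,114/7) (12,123/7)]
4. After y ≤ 17: [(12,17) (12,14) (15,14) (15,114/7) (40/3,17)]
5. Canonical ring: [(12,14) (15,14) (15,114/7) (40/3,17) (12,17)]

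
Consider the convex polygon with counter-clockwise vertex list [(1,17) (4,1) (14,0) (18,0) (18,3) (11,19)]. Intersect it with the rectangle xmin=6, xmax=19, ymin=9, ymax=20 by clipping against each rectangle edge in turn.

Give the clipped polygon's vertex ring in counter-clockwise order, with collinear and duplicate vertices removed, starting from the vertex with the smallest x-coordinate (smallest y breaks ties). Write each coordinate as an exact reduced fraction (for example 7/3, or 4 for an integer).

1. After x ≥ 6: [(6,18) (6,4/5) (14,0) (18,0) (18,3) (11,19)]
2. After x ≤ 19: [(6,18) (6,4/5) (14,0) (18,0) (18,3) (11,19)]
3. After y ≥ 9: [(6,18) (6,9) (123/8,9) (11,19)]
4. After y ≤ 20: [(6,18) (6,9) (123/8,9) (11,19)]
5. Canonical ring: [(6,9) (123/8,9) (11,19) (6,18)]

Clipped polygon: [(6,9) (123/8,9) (11,19) (6,18)]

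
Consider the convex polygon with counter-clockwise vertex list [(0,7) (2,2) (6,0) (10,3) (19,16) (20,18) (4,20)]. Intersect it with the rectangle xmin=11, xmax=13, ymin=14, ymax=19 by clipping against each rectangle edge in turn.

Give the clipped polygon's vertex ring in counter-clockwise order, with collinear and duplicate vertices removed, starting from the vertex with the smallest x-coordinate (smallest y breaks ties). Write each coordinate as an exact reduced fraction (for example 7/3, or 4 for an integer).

1. After x ≥ 11: [(11,40/9) (19,16) (20,18) (11,153/8)]
2. After x ≤ 13: [(11,40/9) (13,22/3) (13,151/8) (11,153/8)]
3. After y ≥ 14: [(11,14) (13,14) (13,151/8) (11,153/8)]
4. After y ≤ 19: [(11,19) (11,14) (13,14) (13,151/8) (12,19)]
5. Canonical ring: [(11,14) (13,14) (13,151/8) (12,19) (11,19)]

Clipped polygon: [(11,14) (13,14) (13,151/8) (12,19) (11,19)]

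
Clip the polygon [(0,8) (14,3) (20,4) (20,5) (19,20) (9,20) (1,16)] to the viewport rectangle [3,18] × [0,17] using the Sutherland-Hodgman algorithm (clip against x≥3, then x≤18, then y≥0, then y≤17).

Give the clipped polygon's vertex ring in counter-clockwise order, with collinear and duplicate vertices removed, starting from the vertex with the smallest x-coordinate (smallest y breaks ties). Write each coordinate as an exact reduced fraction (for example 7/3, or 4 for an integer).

1. After x ≥ 3: [(3,97/14) (14,3) (20,4) (20,5) (19,20) (9,20) (3,17)]
2. After x ≤ 18: [(3,97/14) (14,3) (18,11/3) (18,20) (9,20) (3,17)]
3. After y ≥ 0: [(3,97/14) (14,3) (18,11/3) (18,20) (9,20) (3,17)]
4. After y ≤ 17: [(3,97/14) (14,3) (18,11/3) (18,17) (3,17) (3,17)]
5. Canonical ring: [(3,97/14) (14,3) (18,11/3) (18,17) (3,17)]

Clipped polygon: [(3,97/14) (14,3) (18,11/3) (18,17) (3,17)]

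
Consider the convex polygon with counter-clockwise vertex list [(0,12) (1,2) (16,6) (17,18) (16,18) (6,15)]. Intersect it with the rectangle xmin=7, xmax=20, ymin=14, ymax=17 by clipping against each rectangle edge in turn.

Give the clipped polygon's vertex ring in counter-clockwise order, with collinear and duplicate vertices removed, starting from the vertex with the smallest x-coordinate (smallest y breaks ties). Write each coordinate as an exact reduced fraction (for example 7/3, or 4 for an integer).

1. After x ≥ 7: [(7,18/5) (16,6) (17,18) (16,18) (7,153/10)]
2. After x ≤ 20: [(7,18/5) (16,6) (17,18) (16,18) (7,153/10)]
3. After y ≥ 14: [(7,14) (50/3,14) (17,18) (16,18) (7,153/10)]
4. After y ≤ 17: [(7,14) (50/3,14) (203/12,17) (38/3,17) (7,153/10)]
5. Canonical ring: [(7,14) (50/3,14) (203/12,17) (38/3,17) (7,153/10)]

Clipped polygon: [(7,14) (50/3,14) (203/12,17) (38/3,17) (7,153/10)]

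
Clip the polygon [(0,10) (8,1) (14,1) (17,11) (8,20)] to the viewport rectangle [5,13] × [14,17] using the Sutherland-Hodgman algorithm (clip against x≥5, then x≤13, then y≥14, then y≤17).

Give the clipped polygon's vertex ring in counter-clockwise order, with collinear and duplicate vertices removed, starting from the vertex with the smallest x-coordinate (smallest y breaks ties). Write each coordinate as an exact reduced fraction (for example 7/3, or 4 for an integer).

1. After x ≥ 5: [(5,65/4) (5,35/8) (8,1) (14,1) (17,11) (8,20)]
2. After x ≤ 13: [(5,65/4) (5,35/8) (8,1) (13,1) (13,15) (8,20)]
3. After y ≥ 14: [(5,65/4) (5,14) (13,14) (13,15) (8,20)]
4. After y ≤ 17: [(28/5,17) (5,65/4) (5,14) (13,14) (13,15) (11,17)]
5. Canonical ring: [(5,14) (13,14) (13,15) (11,17) (28/5,17) (5,65/4)]

Clipped polygon: [(5,14) (13,14) (13,15) (11,17) (28/5,17) (5,65/4)]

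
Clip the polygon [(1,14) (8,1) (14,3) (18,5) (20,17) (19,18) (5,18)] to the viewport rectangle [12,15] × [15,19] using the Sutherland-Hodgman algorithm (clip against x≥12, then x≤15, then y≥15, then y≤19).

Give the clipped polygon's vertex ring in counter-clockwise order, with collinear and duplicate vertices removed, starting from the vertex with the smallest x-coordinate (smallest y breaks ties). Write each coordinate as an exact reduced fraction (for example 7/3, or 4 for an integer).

1. After x ≥ 12: [(12,7/3) (14,3) (18,5) (20,17) (19,18) (12,18)]
2. After x ≤ 15: [(12,7/3) (14,3) (15,7/2) (15,18) (12,18)]
3. After y ≥ 15: [(12,15) (15,15) (15,18) (12,18)]
4. After y ≤ 19: [(12,15) (15,15) (15,18) (12,18)]
5. Canonical ring: [(12,15) (15,15) (15,18) (12,18)]

Clipped polygon: [(12,15) (15,15) (15,18) (12,18)]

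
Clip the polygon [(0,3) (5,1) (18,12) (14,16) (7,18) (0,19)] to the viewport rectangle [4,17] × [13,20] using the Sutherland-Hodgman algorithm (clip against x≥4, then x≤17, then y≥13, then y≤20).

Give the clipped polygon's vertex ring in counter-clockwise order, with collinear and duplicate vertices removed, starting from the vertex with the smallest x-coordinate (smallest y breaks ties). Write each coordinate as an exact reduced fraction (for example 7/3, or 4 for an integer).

1. After x ≥ 4: [(4,7/5) (5,1) (18,12) (14,16) (7,18) (4,129/7)]
2. After x ≤ 17: [(4,7/5) (5,1) (17,145/13) (17,13) (14,16) (7,18) (4,129/7)]
3. After y ≥ 13: [(4,13) (17,13) (17,13) (14,16) (7,18) (4,129/7)]
4. After y ≤ 20: [(4,13) (17,13) (17,13) (14,16) (7,18) (4,129/7)]
5. Canonical ring: [(4,13) (17,13) (14,16) (7,18) (4,129/7)]

Clipped polygon: [(4,13) (17,13) (14,16) (7,18) (4,129/7)]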